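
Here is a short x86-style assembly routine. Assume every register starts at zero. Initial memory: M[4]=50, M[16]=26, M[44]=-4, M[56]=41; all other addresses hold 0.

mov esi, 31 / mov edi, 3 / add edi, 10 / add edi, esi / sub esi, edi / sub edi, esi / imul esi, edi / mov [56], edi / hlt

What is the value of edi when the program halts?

57

mov esi, 31 → esi=31
mov edi, 3 → edi=3
add edi, 10 → edi=3+10=13
add edi, esi → edi=13+31=44
sub esi, edi → esi=31-44=-13
sub edi, esi → edi=44-(-13)=57
imul esi, edi → esi=(-13)*57=-741
mov [56], edi → M[56]=57
halt.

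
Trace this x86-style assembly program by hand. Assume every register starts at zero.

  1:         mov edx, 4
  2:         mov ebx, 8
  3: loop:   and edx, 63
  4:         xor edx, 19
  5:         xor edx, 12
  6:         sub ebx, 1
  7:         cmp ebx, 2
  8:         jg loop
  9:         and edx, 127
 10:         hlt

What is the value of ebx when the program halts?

after mov edx, 4: edx=4
after mov ebx, 8: ebx=8
after and edx, 63: edx=4&63=4
after xor edx, 19: edx=4^19=23
after xor edx, 12: edx=23^12=27
after sub ebx, 1: ebx=8-1=7
cmp ebx, 2  (cmp 7,2)
jg loop: taken
after and edx, 63: edx=27&63=27
after xor edx, 19: edx=27^19=8
after xor edx, 12: edx=8^12=4
after sub ebx, 1: ebx=7-1=6
cmp ebx, 2  (cmp 6,2)
jg loop: taken
after and edx, 63: edx=4&63=4
after xor edx, 19: edx=4^19=23
after xor edx, 12: edx=23^12=27
after sub ebx, 1: ebx=6-1=5
cmp ebx, 2  (cmp 5,2)
jg loop: taken
after and edx, 63: edx=27&63=27
after xor edx, 19: edx=27^19=8
after xor edx, 12: edx=8^12=4
after sub ebx, 1: ebx=5-1=4
cmp ebx, 2  (cmp 4,2)
jg loop: taken
after and edx, 63: edx=4&63=4
after xor edx, 19: edx=4^19=23
after xor edx, 12: edx=23^12=27
after sub ebx, 1: ebx=4-1=3
cmp ebx, 2  (cmp 3,2)
jg loop: taken
after and edx, 63: edx=27&63=27
after xor edx, 19: edx=27^19=8
after xor edx, 12: edx=8^12=4
after sub ebx, 1: ebx=3-1=2
cmp ebx, 2  (cmp 2,2)
jg loop: not taken
after and edx, 127: edx=4&127=4
halt.

2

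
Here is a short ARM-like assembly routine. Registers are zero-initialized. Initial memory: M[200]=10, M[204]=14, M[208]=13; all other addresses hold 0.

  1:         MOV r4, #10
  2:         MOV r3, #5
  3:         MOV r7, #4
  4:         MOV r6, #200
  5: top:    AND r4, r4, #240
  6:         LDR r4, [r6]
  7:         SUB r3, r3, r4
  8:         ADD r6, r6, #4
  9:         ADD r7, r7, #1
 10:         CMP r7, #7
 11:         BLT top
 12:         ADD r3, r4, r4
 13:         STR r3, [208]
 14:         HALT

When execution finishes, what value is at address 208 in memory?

r4=10
r3=5
r7=4
r6=200
r4=10&240=0
r4=M[200]=10
r3=5-10=-5
r6=200+4=204
r7=4+1=5
CMP r7, #7  (cmp 5,7)
BLT top: taken
r4=10&240=0
r4=M[204]=14
r3=(-5)-14=-19
r6=204+4=208
r7=5+1=6
CMP r7, #7  (cmp 6,7)
BLT top: taken
r4=14&240=0
r4=M[208]=13
r3=(-19)-13=-32
r6=208+4=212
r7=6+1=7
CMP r7, #7  (cmp 7,7)
BLT top: not taken
r3=13+13=26
STR r3, [208] → M[208]=26
halt.

26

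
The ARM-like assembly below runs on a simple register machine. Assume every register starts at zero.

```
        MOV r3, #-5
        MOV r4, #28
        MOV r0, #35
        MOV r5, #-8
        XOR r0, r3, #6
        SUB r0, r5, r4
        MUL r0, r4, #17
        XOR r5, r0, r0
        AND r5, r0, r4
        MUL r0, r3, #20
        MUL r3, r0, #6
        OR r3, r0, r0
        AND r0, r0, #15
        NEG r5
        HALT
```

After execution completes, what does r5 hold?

-28

after MOV r3, #-5: r3=-5
after MOV r4, #28: r4=28
after MOV r0, #35: r0=35
after MOV r5, #-8: r5=-8
after XOR r0, r3, #6: r0=(-5)^6=-3
after SUB r0, r5, r4: r0=(-8)-28=-36
after MUL r0, r4, #17: r0=28*17=476
after XOR r5, r0, r0: r5=476^476=0
after AND r5, r0, r4: r5=476&28=28
after MUL r0, r3, #20: r0=(-5)*20=-100
after MUL r3, r0, #6: r3=(-100)*6=-600
after OR r3, r0, r0: r3=(-100)|(-100)=-100
after AND r0, r0, #15: r0=(-100)&15=12
after NEG r5: r5=-(28)=-28
halt.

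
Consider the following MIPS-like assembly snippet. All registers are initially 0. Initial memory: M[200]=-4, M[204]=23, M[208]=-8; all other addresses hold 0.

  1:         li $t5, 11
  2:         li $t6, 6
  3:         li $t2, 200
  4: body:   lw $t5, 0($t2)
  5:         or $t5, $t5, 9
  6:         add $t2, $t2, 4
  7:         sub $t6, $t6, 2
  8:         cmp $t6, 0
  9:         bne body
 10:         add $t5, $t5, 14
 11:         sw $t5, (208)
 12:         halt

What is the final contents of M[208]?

7

li $t5, 11 → $t5=11
li $t6, 6 → $t6=6
li $t2, 200 → $t2=200
lw $t5, 0($t2) → $t5=M[200]=-4
or $t5, $t5, 9 → $t5=(-4)|9=-3
add $t2, $t2, 4 → $t2=200+4=204
sub $t6, $t6, 2 → $t6=6-2=4
cmp $t6, 0  (cmp 4,0)
bne body: taken
lw $t5, 0($t2) → $t5=M[204]=23
or $t5, $t5, 9 → $t5=23|9=31
add $t2, $t2, 4 → $t2=204+4=208
sub $t6, $t6, 2 → $t6=4-2=2
cmp $t6, 0  (cmp 2,0)
bne body: taken
lw $t5, 0($t2) → $t5=M[208]=-8
or $t5, $t5, 9 → $t5=(-8)|9=-7
add $t2, $t2, 4 → $t2=208+4=212
sub $t6, $t6, 2 → $t6=2-2=0
cmp $t6, 0  (cmp 0,0)
bne body: not taken
add $t5, $t5, 14 → $t5=(-7)+14=7
sw $t5, (208) → M[208]=7
halt.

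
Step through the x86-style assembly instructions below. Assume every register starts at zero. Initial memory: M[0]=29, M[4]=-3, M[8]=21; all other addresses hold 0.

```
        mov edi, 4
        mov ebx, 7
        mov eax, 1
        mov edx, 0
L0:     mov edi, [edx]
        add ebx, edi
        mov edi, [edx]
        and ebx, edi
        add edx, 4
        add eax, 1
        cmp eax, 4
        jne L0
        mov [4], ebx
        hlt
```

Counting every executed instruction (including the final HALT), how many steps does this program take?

mov edi, 4 → edi=4
mov ebx, 7 → ebx=7
mov eax, 1 → eax=1
mov edx, 0 → edx=0
mov edi, [edx] → edi=M[0]=29
add ebx, edi → ebx=7+29=36
mov edi, [edx] → edi=M[0]=29
and ebx, edi → ebx=36&29=4
add edx, 4 → edx=0+4=4
add eax, 1 → eax=1+1=2
cmp eax, 4  (cmp 2,4)
jne L0: taken
mov edi, [edx] → edi=M[4]=-3
add ebx, edi → ebx=4+(-3)=1
mov edi, [edx] → edi=M[4]=-3
and ebx, edi → ebx=1&(-3)=1
add edx, 4 → edx=4+4=8
add eax, 1 → eax=2+1=3
cmp eax, 4  (cmp 3,4)
jne L0: taken
mov edi, [edx] → edi=M[8]=21
add ebx, edi → ebx=1+21=22
mov edi, [edx] → edi=M[8]=21
and ebx, edi → ebx=22&21=20
add edx, 4 → edx=8+4=12
add eax, 1 → eax=3+1=4
cmp eax, 4  (cmp 4,4)
jne L0: not taken
mov [4], ebx → M[4]=20
halt.
Total executed instructions: 30.

30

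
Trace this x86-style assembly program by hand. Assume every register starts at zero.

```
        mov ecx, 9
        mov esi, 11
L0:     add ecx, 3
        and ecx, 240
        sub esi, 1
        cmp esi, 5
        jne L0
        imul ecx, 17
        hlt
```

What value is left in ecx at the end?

0

ecx=9
esi=11
ecx=9+3=12
ecx=12&240=0
esi=11-1=10
cmp esi, 5  (cmp 10,5)
jne L0: taken
ecx=0+3=3
ecx=3&240=0
esi=10-1=9
cmp esi, 5  (cmp 9,5)
jne L0: taken
ecx=0+3=3
ecx=3&240=0
esi=9-1=8
cmp esi, 5  (cmp 8,5)
jne L0: taken
ecx=0+3=3
ecx=3&240=0
esi=8-1=7
cmp esi, 5  (cmp 7,5)
jne L0: taken
ecx=0+3=3
ecx=3&240=0
esi=7-1=6
cmp esi, 5  (cmp 6,5)
jne L0: taken
ecx=0+3=3
ecx=3&240=0
esi=6-1=5
cmp esi, 5  (cmp 5,5)
jne L0: not taken
ecx=0*17=0
halt.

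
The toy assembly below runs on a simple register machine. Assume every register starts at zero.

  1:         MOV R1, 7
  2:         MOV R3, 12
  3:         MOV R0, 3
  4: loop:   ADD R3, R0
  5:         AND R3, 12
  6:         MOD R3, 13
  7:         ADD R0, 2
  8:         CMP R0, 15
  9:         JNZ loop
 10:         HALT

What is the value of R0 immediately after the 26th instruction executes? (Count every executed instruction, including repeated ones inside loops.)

11

MOV R1, 7 → R1=7
MOV R3, 12 → R3=12
MOV R0, 3 → R0=3
ADD R3, R0 → R3=12+3=15
AND R3, 12 → R3=15&12=12
MOD R3, 13 → R3=12%13=12
ADD R0, 2 → R0=3+2=5
CMP R0, 15  (cmp 5,15)
JNZ loop: taken
ADD R3, R0 → R3=12+5=17
AND R3, 12 → R3=17&12=0
MOD R3, 13 → R3=0%13=0
ADD R0, 2 → R0=5+2=7
CMP R0, 15  (cmp 7,15)
JNZ loop: taken
ADD R3, R0 → R3=0+7=7
AND R3, 12 → R3=7&12=4
MOD R3, 13 → R3=4%13=4
ADD R0, 2 → R0=7+2=9
CMP R0, 15  (cmp 9,15)
JNZ loop: taken
ADD R3, R0 → R3=4+9=13
AND R3, 12 → R3=13&12=12
MOD R3, 13 → R3=12%13=12
ADD R0, 2 → R0=9+2=11
CMP R0, 15  (cmp 11,15)
After step 26: R0 = 11.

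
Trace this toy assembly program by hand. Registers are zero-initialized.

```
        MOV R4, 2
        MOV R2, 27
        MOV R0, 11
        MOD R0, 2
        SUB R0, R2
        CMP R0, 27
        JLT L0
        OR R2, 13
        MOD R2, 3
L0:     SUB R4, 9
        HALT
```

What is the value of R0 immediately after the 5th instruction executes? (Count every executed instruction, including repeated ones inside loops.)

MOV R4, 2 → R4=2
MOV R2, 27 → R2=27
MOV R0, 11 → R0=11
MOD R0, 2 → R0=11%2=1
SUB R0, R2 → R0=1-27=-26
After step 5: R0 = -26.

-26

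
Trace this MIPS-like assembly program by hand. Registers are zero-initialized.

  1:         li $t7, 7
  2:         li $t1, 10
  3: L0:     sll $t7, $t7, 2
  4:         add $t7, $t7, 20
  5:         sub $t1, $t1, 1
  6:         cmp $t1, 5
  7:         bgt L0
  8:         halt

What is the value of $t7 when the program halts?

13988

$t7=7
$t1=10
$t7=7<<2=28
$t7=28+20=48
$t1=10-1=9
cmp $t1, 5  (cmp 9,5)
bgt L0: taken
$t7=48<<2=192
$t7=192+20=212
$t1=9-1=8
cmp $t1, 5  (cmp 8,5)
bgt L0: taken
$t7=212<<2=848
$t7=848+20=868
$t1=8-1=7
cmp $t1, 5  (cmp 7,5)
bgt L0: taken
$t7=868<<2=3472
$t7=3472+20=3492
$t1=7-1=6
cmp $t1, 5  (cmp 6,5)
bgt L0: taken
$t7=3492<<2=13968
$t7=13968+20=13988
$t1=6-1=5
cmp $t1, 5  (cmp 5,5)
bgt L0: not taken
halt.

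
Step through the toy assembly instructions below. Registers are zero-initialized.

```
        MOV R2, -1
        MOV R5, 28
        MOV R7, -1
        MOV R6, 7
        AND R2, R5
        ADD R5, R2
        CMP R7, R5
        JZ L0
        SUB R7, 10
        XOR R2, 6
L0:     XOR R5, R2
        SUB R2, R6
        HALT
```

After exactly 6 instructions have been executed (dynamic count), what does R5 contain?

R2=-1
R5=28
R7=-1
R6=7
R2=(-1)&28=28
R5=28+28=56
After step 6: R5 = 56.

56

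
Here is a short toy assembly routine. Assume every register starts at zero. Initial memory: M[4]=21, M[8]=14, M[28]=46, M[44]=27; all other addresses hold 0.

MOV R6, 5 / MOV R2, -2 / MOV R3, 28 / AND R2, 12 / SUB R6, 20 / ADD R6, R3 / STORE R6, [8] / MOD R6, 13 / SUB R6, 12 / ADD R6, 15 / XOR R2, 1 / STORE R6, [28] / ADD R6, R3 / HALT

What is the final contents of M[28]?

MOV R6, 5 → R6=5
MOV R2, -2 → R2=-2
MOV R3, 28 → R3=28
AND R2, 12 → R2=(-2)&12=12
SUB R6, 20 → R6=5-20=-15
ADD R6, R3 → R6=(-15)+28=13
STORE R6, [8] → M[8]=13
MOD R6, 13 → R6=13%13=0
SUB R6, 12 → R6=0-12=-12
ADD R6, 15 → R6=(-12)+15=3
XOR R2, 1 → R2=12^1=13
STORE R6, [28] → M[28]=3
ADD R6, R3 → R6=3+28=31
halt.

3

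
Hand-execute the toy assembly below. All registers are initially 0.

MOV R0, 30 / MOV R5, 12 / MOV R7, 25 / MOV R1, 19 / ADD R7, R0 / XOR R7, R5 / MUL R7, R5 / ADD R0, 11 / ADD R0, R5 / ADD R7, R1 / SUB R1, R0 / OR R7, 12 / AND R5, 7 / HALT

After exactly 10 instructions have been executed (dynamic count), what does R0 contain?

53

MOV R0, 30 → R0=30
MOV R5, 12 → R5=12
MOV R7, 25 → R7=25
MOV R1, 19 → R1=19
ADD R7, R0 → R7=25+30=55
XOR R7, R5 → R7=55^12=59
MUL R7, R5 → R7=59*12=708
ADD R0, 11 → R0=30+11=41
ADD R0, R5 → R0=41+12=53
ADD R7, R1 → R7=708+19=727
After step 10: R0 = 53.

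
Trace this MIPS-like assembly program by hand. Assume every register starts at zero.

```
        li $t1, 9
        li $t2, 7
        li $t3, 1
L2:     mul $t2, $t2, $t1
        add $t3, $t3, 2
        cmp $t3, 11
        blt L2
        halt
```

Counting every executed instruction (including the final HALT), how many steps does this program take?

after li $t1, 9: $t1=9
after li $t2, 7: $t2=7
after li $t3, 1: $t3=1
after mul $t2, $t2, $t1: $t2=7*9=63
after add $t3, $t3, 2: $t3=1+2=3
cmp $t3, 11  (cmp 3,11)
blt L2: taken
after mul $t2, $t2, $t1: $t2=63*9=567
after add $t3, $t3, 2: $t3=3+2=5
cmp $t3, 11  (cmp 5,11)
blt L2: taken
after mul $t2, $t2, $t1: $t2=567*9=5103
after add $t3, $t3, 2: $t3=5+2=7
cmp $t3, 11  (cmp 7,11)
blt L2: taken
after mul $t2, $t2, $t1: $t2=5103*9=45927
after add $t3, $t3, 2: $t3=7+2=9
cmp $t3, 11  (cmp 9,11)
blt L2: taken
after mul $t2, $t2, $t1: $t2=45927*9=413343
after add $t3, $t3, 2: $t3=9+2=11
cmp $t3, 11  (cmp 11,11)
blt L2: not taken
halt.
Total executed instructions: 24.

24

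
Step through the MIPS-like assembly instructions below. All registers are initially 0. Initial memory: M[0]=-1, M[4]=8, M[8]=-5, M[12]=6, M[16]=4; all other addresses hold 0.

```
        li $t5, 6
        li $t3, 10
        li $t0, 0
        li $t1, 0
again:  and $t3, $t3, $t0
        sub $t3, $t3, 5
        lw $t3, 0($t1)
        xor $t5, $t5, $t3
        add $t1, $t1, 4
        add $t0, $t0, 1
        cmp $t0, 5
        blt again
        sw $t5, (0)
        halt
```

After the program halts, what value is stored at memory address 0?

li $t5, 6 → $t5=6
li $t3, 10 → $t3=10
li $t0, 0 → $t0=0
li $t1, 0 → $t1=0
and $t3, $t3, $t0 → $t3=10&0=0
sub $t3, $t3, 5 → $t3=0-5=-5
lw $t3, 0($t1) → $t3=M[0]=-1
xor $t5, $t5, $t3 → $t5=6^(-1)=-7
add $t1, $t1, 4 → $t1=0+4=4
add $t0, $t0, 1 → $t0=0+1=1
cmp $t0, 5  (cmp 1,5)
blt again: taken
and $t3, $t3, $t0 → $t3=(-1)&1=1
sub $t3, $t3, 5 → $t3=1-5=-4
lw $t3, 0($t1) → $t3=M[4]=8
xor $t5, $t5, $t3 → $t5=(-7)^8=-15
add $t1, $t1, 4 → $t1=4+4=8
add $t0, $t0, 1 → $t0=1+1=2
cmp $t0, 5  (cmp 2,5)
blt again: taken
and $t3, $t3, $t0 → $t3=8&2=0
sub $t3, $t3, 5 → $t3=0-5=-5
lw $t3, 0($t1) → $t3=M[8]=-5
xor $t5, $t5, $t3 → $t5=(-15)^(-5)=10
add $t1, $t1, 4 → $t1=8+4=12
add $t0, $t0, 1 → $t0=2+1=3
cmp $t0, 5  (cmp 3,5)
blt again: taken
and $t3, $t3, $t0 → $t3=(-5)&3=3
sub $t3, $t3, 5 → $t3=3-5=-2
lw $t3, 0($t1) → $t3=M[12]=6
xor $t5, $t5, $t3 → $t5=10^6=12
add $t1, $t1, 4 → $t1=12+4=16
add $t0, $t0, 1 → $t0=3+1=4
cmp $t0, 5  (cmp 4,5)
blt again: taken
and $t3, $t3, $t0 → $t3=6&4=4
sub $t3, $t3, 5 → $t3=4-5=-1
lw $t3, 0($t1) → $t3=M[16]=4
xor $t5, $t5, $t3 → $t5=12^4=8
add $t1, $t1, 4 → $t1=16+4=20
add $t0, $t0, 1 → $t0=4+1=5
cmp $t0, 5  (cmp 5,5)
blt again: not taken
sw $t5, (0) → M[0]=8
halt.

8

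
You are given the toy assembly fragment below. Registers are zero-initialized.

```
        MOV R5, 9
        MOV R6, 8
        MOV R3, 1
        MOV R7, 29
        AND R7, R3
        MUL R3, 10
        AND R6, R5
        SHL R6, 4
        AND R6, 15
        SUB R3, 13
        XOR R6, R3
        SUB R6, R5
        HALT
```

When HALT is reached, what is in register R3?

-3

after MOV R5, 9: R5=9
after MOV R6, 8: R6=8
after MOV R3, 1: R3=1
after MOV R7, 29: R7=29
after AND R7, R3: R7=29&1=1
after MUL R3, 10: R3=1*10=10
after AND R6, R5: R6=8&9=8
after SHL R6, 4: R6=8<<4=128
after AND R6, 15: R6=128&15=0
after SUB R3, 13: R3=10-13=-3
after XOR R6, R3: R6=0^(-3)=-3
after SUB R6, R5: R6=(-3)-9=-12
halt.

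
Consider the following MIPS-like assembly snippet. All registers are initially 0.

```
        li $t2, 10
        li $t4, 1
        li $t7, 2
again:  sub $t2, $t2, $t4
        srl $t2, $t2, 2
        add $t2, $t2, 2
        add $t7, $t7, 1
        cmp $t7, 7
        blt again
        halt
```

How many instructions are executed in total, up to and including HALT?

$t2=10
$t4=1
$t7=2
$t2=10-1=9
$t2=9>>2=2
$t2=2+2=4
$t7=2+1=3
cmp $t7, 7  (cmp 3,7)
blt again: taken
$t2=4-1=3
$t2=3>>2=0
$t2=0+2=2
$t7=3+1=4
cmp $t7, 7  (cmp 4,7)
blt again: taken
$t2=2-1=1
$t2=1>>2=0
$t2=0+2=2
$t7=4+1=5
cmp $t7, 7  (cmp 5,7)
blt again: taken
$t2=2-1=1
$t2=1>>2=0
$t2=0+2=2
$t7=5+1=6
cmp $t7, 7  (cmp 6,7)
blt again: taken
$t2=2-1=1
$t2=1>>2=0
$t2=0+2=2
$t7=6+1=7
cmp $t7, 7  (cmp 7,7)
blt again: not taken
halt.
Total executed instructions: 34.

34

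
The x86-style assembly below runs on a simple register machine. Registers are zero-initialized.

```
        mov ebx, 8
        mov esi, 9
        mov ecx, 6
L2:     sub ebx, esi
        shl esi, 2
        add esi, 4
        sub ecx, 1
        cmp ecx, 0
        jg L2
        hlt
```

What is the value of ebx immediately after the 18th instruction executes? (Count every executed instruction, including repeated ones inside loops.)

-205

ebx=8
esi=9
ecx=6
ebx=8-9=-1
esi=9<<2=36
esi=36+4=40
ecx=6-1=5
cmp ecx, 0  (cmp 5,0)
jg L2: taken
ebx=(-1)-40=-41
esi=40<<2=160
esi=160+4=164
ecx=5-1=4
cmp ecx, 0  (cmp 4,0)
jg L2: taken
ebx=(-41)-164=-205
esi=164<<2=656
esi=656+4=660
After step 18: ebx = -205.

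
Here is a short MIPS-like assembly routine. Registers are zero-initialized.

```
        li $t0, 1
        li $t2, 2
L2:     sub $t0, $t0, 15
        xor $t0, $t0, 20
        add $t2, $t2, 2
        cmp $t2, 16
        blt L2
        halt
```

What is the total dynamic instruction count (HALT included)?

after li $t0, 1: $t0=1
after li $t2, 2: $t2=2
after sub $t0, $t0, 15: $t0=1-15=-14
after xor $t0, $t0, 20: $t0=(-14)^20=-26
after add $t2, $t2, 2: $t2=2+2=4
cmp $t2, 16  (cmp 4,16)
blt L2: taken
after sub $t0, $t0, 15: $t0=(-26)-15=-41
after xor $t0, $t0, 20: $t0=(-41)^20=-61
after add $t2, $t2, 2: $t2=4+2=6
cmp $t2, 16  (cmp 6,16)
blt L2: taken
after sub $t0, $t0, 15: $t0=(-61)-15=-76
after xor $t0, $t0, 20: $t0=(-76)^20=-96
after add $t2, $t2, 2: $t2=6+2=8
cmp $t2, 16  (cmp 8,16)
blt L2: taken
after sub $t0, $t0, 15: $t0=(-96)-15=-111
after xor $t0, $t0, 20: $t0=(-111)^20=-123
after add $t2, $t2, 2: $t2=8+2=10
cmp $t2, 16  (cmp 10,16)
blt L2: taken
after sub $t0, $t0, 15: $t0=(-123)-15=-138
after xor $t0, $t0, 20: $t0=(-138)^20=-158
after add $t2, $t2, 2: $t2=10+2=12
cmp $t2, 16  (cmp 12,16)
blt L2: taken
after sub $t0, $t0, 15: $t0=(-158)-15=-173
after xor $t0, $t0, 20: $t0=(-173)^20=-185
after add $t2, $t2, 2: $t2=12+2=14
cmp $t2, 16  (cmp 14,16)
blt L2: taken
after sub $t0, $t0, 15: $t0=(-185)-15=-200
after xor $t0, $t0, 20: $t0=(-200)^20=-212
after add $t2, $t2, 2: $t2=14+2=16
cmp $t2, 16  (cmp 16,16)
blt L2: not taken
halt.
Total executed instructions: 38.

38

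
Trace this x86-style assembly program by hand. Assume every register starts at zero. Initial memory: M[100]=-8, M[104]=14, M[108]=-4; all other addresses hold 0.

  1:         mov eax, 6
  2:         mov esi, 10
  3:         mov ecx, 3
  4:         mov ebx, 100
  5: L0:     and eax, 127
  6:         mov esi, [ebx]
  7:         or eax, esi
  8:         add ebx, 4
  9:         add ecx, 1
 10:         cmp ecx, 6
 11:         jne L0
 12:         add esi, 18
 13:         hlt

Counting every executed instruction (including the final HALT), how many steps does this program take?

27

mov eax, 6 → eax=6
mov esi, 10 → esi=10
mov ecx, 3 → ecx=3
mov ebx, 100 → ebx=100
and eax, 127 → eax=6&127=6
mov esi, [ebx] → esi=M[100]=-8
or eax, esi → eax=6|(-8)=-2
add ebx, 4 → ebx=100+4=104
add ecx, 1 → ecx=3+1=4
cmp ecx, 6  (cmp 4,6)
jne L0: taken
and eax, 127 → eax=(-2)&127=126
mov esi, [ebx] → esi=M[104]=14
or eax, esi → eax=126|14=126
add ebx, 4 → ebx=104+4=108
add ecx, 1 → ecx=4+1=5
cmp ecx, 6  (cmp 5,6)
jne L0: taken
and eax, 127 → eax=126&127=126
mov esi, [ebx] → esi=M[108]=-4
or eax, esi → eax=126|(-4)=-2
add ebx, 4 → ebx=108+4=112
add ecx, 1 → ecx=5+1=6
cmp ecx, 6  (cmp 6,6)
jne L0: not taken
add esi, 18 → esi=(-4)+18=14
halt.
Total executed instructions: 27.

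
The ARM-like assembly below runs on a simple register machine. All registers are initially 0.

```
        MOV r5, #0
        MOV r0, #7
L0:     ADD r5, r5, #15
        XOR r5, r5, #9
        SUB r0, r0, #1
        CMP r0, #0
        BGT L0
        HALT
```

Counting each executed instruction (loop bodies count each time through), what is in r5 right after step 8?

21

MOV r5, #0 → r5=0
MOV r0, #7 → r0=7
ADD r5, r5, #15 → r5=0+15=15
XOR r5, r5, #9 → r5=15^9=6
SUB r0, r0, #1 → r0=7-1=6
CMP r0, #0  (cmp 6,0)
BGT L0: taken
ADD r5, r5, #15 → r5=6+15=21
After step 8: r5 = 21.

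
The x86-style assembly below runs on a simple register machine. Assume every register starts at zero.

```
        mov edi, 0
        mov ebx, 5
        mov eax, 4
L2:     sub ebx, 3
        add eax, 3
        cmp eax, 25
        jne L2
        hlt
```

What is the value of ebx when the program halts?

-16

after mov edi, 0: edi=0
after mov ebx, 5: ebx=5
after mov eax, 4: eax=4
after sub ebx, 3: ebx=5-3=2
after add eax, 3: eax=4+3=7
cmp eax, 25  (cmp 7,25)
jne L2: taken
after sub ebx, 3: ebx=2-3=-1
after add eax, 3: eax=7+3=10
cmp eax, 25  (cmp 10,25)
jne L2: taken
after sub ebx, 3: ebx=(-1)-3=-4
after add eax, 3: eax=10+3=13
cmp eax, 25  (cmp 13,25)
jne L2: taken
after sub ebx, 3: ebx=(-4)-3=-7
after add eax, 3: eax=13+3=16
cmp eax, 25  (cmp 16,25)
jne L2: taken
after sub ebx, 3: ebx=(-7)-3=-10
after add eax, 3: eax=16+3=19
cmp eax, 25  (cmp 19,25)
jne L2: taken
after sub ebx, 3: ebx=(-10)-3=-13
after add eax, 3: eax=19+3=22
cmp eax, 25  (cmp 22,25)
jne L2: taken
after sub ebx, 3: ebx=(-13)-3=-16
after add eax, 3: eax=22+3=25
cmp eax, 25  (cmp 25,25)
jne L2: not taken
halt.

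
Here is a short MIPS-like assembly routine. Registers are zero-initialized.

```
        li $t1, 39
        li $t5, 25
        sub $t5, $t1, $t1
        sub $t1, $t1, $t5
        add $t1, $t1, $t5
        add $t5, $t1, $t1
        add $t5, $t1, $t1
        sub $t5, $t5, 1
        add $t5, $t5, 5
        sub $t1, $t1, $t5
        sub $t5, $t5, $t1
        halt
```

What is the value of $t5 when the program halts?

125

after li $t1, 39: $t1=39
after li $t5, 25: $t5=25
after sub $t5, $t1, $t1: $t5=39-39=0
after sub $t1, $t1, $t5: $t1=39-0=39
after add $t1, $t1, $t5: $t1=39+0=39
after add $t5, $t1, $t1: $t5=39+39=78
after add $t5, $t1, $t1: $t5=39+39=78
after sub $t5, $t5, 1: $t5=78-1=77
after add $t5, $t5, 5: $t5=77+5=82
after sub $t1, $t1, $t5: $t1=39-82=-43
after sub $t5, $t5, $t1: $t5=82-(-43)=125
halt.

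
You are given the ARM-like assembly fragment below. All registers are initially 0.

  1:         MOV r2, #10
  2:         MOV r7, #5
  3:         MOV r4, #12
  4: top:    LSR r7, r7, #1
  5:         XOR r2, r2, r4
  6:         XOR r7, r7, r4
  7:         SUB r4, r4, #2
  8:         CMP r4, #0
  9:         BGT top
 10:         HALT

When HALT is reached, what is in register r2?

4

after MOV r2, #10: r2=10
after MOV r7, #5: r7=5
after MOV r4, #12: r4=12
after LSR r7, r7, #1: r7=5>>1=2
after XOR r2, r2, r4: r2=10^12=6
after XOR r7, r7, r4: r7=2^12=14
after SUB r4, r4, #2: r4=12-2=10
CMP r4, #0  (cmp 10,0)
BGT top: taken
after LSR r7, r7, #1: r7=14>>1=7
after XOR r2, r2, r4: r2=6^10=12
after XOR r7, r7, r4: r7=7^10=13
after SUB r4, r4, #2: r4=10-2=8
CMP r4, #0  (cmp 8,0)
BGT top: taken
after LSR r7, r7, #1: r7=13>>1=6
after XOR r2, r2, r4: r2=12^8=4
after XOR r7, r7, r4: r7=6^8=14
after SUB r4, r4, #2: r4=8-2=6
CMP r4, #0  (cmp 6,0)
BGT top: taken
after LSR r7, r7, #1: r7=14>>1=7
after XOR r2, r2, r4: r2=4^6=2
after XOR r7, r7, r4: r7=7^6=1
after SUB r4, r4, #2: r4=6-2=4
CMP r4, #0  (cmp 4,0)
BGT top: taken
after LSR r7, r7, #1: r7=1>>1=0
after XOR r2, r2, r4: r2=2^4=6
after XOR r7, r7, r4: r7=0^4=4
after SUB r4, r4, #2: r4=4-2=2
CMP r4, #0  (cmp 2,0)
BGT top: taken
after LSR r7, r7, #1: r7=4>>1=2
after XOR r2, r2, r4: r2=6^2=4
after XOR r7, r7, r4: r7=2^2=0
after SUB r4, r4, #2: r4=2-2=0
CMP r4, #0  (cmp 0,0)
BGT top: not taken
halt.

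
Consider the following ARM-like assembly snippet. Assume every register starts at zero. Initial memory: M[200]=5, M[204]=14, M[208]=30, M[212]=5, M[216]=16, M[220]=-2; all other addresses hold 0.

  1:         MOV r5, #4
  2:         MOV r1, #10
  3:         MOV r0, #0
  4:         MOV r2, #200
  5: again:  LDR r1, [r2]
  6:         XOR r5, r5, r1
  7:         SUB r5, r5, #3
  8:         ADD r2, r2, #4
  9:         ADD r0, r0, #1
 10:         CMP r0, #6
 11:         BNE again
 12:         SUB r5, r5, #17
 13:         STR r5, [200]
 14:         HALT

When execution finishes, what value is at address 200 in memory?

13

r5=4
r1=10
r0=0
r2=200
r1=M[200]=5
r5=4^5=1
r5=1-3=-2
r2=200+4=204
r0=0+1=1
CMP r0, #6  (cmp 1,6)
BNE again: taken
r1=M[204]=14
r5=(-2)^14=-16
r5=(-16)-3=-19
r2=204+4=208
r0=1+1=2
CMP r0, #6  (cmp 2,6)
BNE again: taken
r1=M[208]=30
r5=(-19)^30=-13
r5=(-13)-3=-16
r2=208+4=212
r0=2+1=3
CMP r0, #6  (cmp 3,6)
BNE again: taken
r1=M[212]=5
r5=(-16)^5=-11
r5=(-11)-3=-14
r2=212+4=216
r0=3+1=4
CMP r0, #6  (cmp 4,6)
BNE again: taken
r1=M[216]=16
r5=(-14)^16=-30
r5=(-30)-3=-33
r2=216+4=220
r0=4+1=5
CMP r0, #6  (cmp 5,6)
BNE again: taken
r1=M[220]=-2
r5=(-33)^(-2)=33
r5=33-3=30
r2=220+4=224
r0=5+1=6
CMP r0, #6  (cmp 6,6)
BNE again: not taken
r5=30-17=13
STR r5, [200] → M[200]=13
halt.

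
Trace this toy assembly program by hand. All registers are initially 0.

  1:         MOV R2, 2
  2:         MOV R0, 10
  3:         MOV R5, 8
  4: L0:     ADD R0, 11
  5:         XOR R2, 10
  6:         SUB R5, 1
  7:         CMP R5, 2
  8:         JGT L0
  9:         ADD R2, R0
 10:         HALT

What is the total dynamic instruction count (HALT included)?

R2=2
R0=10
R5=8
R0=10+11=21
R2=2^10=8
R5=8-1=7
CMP R5, 2  (cmp 7,2)
JGT L0: taken
R0=21+11=32
R2=8^10=2
R5=7-1=6
CMP R5, 2  (cmp 6,2)
JGT L0: taken
R0=32+11=43
R2=2^10=8
R5=6-1=5
CMP R5, 2  (cmp 5,2)
JGT L0: taken
R0=43+11=54
R2=8^10=2
R5=5-1=4
CMP R5, 2  (cmp 4,2)
JGT L0: taken
R0=54+11=65
R2=2^10=8
R5=4-1=3
CMP R5, 2  (cmp 3,2)
JGT L0: taken
R0=65+11=76
R2=8^10=2
R5=3-1=2
CMP R5, 2  (cmp 2,2)
JGT L0: not taken
R2=2+76=78
halt.
Total executed instructions: 35.

35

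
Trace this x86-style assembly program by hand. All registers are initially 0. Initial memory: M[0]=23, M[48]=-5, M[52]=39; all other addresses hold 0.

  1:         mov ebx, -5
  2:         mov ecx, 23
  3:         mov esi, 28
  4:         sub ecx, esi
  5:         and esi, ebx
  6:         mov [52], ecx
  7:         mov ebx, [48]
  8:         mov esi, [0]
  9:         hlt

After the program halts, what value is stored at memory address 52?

ebx=-5
ecx=23
esi=28
ecx=23-28=-5
esi=28&(-5)=24
mov [52], ecx → M[52]=-5
ebx=M[48]=-5
esi=M[0]=23
halt.

-5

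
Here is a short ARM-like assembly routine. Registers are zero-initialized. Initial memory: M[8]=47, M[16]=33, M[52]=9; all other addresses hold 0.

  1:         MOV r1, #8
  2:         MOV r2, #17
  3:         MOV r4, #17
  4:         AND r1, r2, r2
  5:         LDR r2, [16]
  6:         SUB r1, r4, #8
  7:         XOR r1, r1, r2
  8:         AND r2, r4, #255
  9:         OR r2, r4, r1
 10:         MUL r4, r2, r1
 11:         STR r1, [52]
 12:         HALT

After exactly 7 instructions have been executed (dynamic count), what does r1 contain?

40

r1=8
r2=17
r4=17
r1=17&17=17
r2=M[16]=33
r1=17-8=9
r1=9^33=40
After step 7: r1 = 40.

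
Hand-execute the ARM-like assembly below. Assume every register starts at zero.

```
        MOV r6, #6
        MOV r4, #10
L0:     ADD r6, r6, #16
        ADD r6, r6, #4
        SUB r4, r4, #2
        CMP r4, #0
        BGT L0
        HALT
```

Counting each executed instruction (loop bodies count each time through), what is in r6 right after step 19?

86

after MOV r6, #6: r6=6
after MOV r4, #10: r4=10
after ADD r6, r6, #16: r6=6+16=22
after ADD r6, r6, #4: r6=22+4=26
after SUB r4, r4, #2: r4=10-2=8
CMP r4, #0  (cmp 8,0)
BGT L0: taken
after ADD r6, r6, #16: r6=26+16=42
after ADD r6, r6, #4: r6=42+4=46
after SUB r4, r4, #2: r4=8-2=6
CMP r4, #0  (cmp 6,0)
BGT L0: taken
after ADD r6, r6, #16: r6=46+16=62
after ADD r6, r6, #4: r6=62+4=66
after SUB r4, r4, #2: r4=6-2=4
CMP r4, #0  (cmp 4,0)
BGT L0: taken
after ADD r6, r6, #16: r6=66+16=82
after ADD r6, r6, #4: r6=82+4=86
After step 19: r6 = 86.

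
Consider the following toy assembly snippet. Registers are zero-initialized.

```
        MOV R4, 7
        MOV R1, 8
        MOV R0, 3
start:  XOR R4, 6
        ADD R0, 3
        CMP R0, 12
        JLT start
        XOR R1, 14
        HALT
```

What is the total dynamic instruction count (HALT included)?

after MOV R4, 7: R4=7
after MOV R1, 8: R1=8
after MOV R0, 3: R0=3
after XOR R4, 6: R4=7^6=1
after ADD R0, 3: R0=3+3=6
CMP R0, 12  (cmp 6,12)
JLT start: taken
after XOR R4, 6: R4=1^6=7
after ADD R0, 3: R0=6+3=9
CMP R0, 12  (cmp 9,12)
JLT start: taken
after XOR R4, 6: R4=7^6=1
after ADD R0, 3: R0=9+3=12
CMP R0, 12  (cmp 12,12)
JLT start: not taken
after XOR R1, 14: R1=8^14=6
halt.
Total executed instructions: 17.

17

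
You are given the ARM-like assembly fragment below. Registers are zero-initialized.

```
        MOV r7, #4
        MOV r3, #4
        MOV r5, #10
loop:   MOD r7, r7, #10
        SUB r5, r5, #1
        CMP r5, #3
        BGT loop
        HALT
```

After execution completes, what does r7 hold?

4

after MOV r7, #4: r7=4
after MOV r3, #4: r3=4
after MOV r5, #10: r5=10
after MOD r7, r7, #10: r7=4%10=4
after SUB r5, r5, #1: r5=10-1=9
CMP r5, #3  (cmp 9,3)
BGT loop: taken
after MOD r7, r7, #10: r7=4%10=4
after SUB r5, r5, #1: r5=9-1=8
CMP r5, #3  (cmp 8,3)
BGT loop: taken
after MOD r7, r7, #10: r7=4%10=4
after SUB r5, r5, #1: r5=8-1=7
CMP r5, #3  (cmp 7,3)
BGT loop: taken
after MOD r7, r7, #10: r7=4%10=4
after SUB r5, r5, #1: r5=7-1=6
CMP r5, #3  (cmp 6,3)
BGT loop: taken
after MOD r7, r7, #10: r7=4%10=4
after SUB r5, r5, #1: r5=6-1=5
CMP r5, #3  (cmp 5,3)
BGT loop: taken
after MOD r7, r7, #10: r7=4%10=4
after SUB r5, r5, #1: r5=5-1=4
CMP r5, #3  (cmp 4,3)
BGT loop: taken
after MOD r7, r7, #10: r7=4%10=4
after SUB r5, r5, #1: r5=4-1=3
CMP r5, #3  (cmp 3,3)
BGT loop: not taken
halt.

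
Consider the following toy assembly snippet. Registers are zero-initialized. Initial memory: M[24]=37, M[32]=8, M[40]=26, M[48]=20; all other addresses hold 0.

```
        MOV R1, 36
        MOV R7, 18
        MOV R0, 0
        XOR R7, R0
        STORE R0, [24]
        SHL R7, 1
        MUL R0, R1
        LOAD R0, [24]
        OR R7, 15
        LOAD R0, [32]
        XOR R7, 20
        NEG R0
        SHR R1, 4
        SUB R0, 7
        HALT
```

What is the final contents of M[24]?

0

R1=36
R7=18
R0=0
R7=18^0=18
STORE R0, [24] → M[24]=0
R7=18<<1=36
R0=0*36=0
R0=M[24]=0
R7=36|15=47
R0=M[32]=8
R7=47^20=59
R0=-(8)=-8
R1=36>>4=2
R0=(-8)-7=-15
halt.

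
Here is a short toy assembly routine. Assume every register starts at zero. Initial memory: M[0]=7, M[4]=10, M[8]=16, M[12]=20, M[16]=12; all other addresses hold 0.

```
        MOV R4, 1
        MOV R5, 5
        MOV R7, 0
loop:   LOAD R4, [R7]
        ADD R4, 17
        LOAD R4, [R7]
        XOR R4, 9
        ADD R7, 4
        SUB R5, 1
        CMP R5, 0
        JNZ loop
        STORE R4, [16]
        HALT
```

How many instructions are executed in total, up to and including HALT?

R4=1
R5=5
R7=0
R4=M[0]=7
R4=7+17=24
R4=M[0]=7
R4=7^9=14
R7=0+4=4
R5=5-1=4
CMP R5, 0  (cmp 4,0)
JNZ loop: taken
R4=M[4]=10
R4=10+17=27
R4=M[4]=10
R4=10^9=3
R7=4+4=8
R5=4-1=3
CMP R5, 0  (cmp 3,0)
JNZ loop: taken
R4=M[8]=16
R4=16+17=33
R4=M[8]=16
R4=16^9=25
R7=8+4=12
R5=3-1=2
CMP R5, 0  (cmp 2,0)
JNZ loop: taken
R4=M[12]=20
R4=20+17=37
R4=M[12]=20
R4=20^9=29
R7=12+4=16
R5=2-1=1
CMP R5, 0  (cmp 1,0)
JNZ loop: taken
R4=M[16]=12
R4=12+17=29
R4=M[16]=12
R4=12^9=5
R7=16+4=20
R5=1-1=0
CMP R5, 0  (cmp 0,0)
JNZ loop: not taken
STORE R4, [16] → M[16]=5
halt.
Total executed instructions: 45.

45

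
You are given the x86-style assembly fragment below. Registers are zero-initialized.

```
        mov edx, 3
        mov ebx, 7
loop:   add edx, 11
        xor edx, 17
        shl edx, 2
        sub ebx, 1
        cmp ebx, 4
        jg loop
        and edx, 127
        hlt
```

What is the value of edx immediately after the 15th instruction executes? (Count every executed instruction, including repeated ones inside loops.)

611

edx=3
ebx=7
edx=3+11=14
edx=14^17=31
edx=31<<2=124
ebx=7-1=6
cmp ebx, 4  (cmp 6,4)
jg loop: taken
edx=124+11=135
edx=135^17=150
edx=150<<2=600
ebx=6-1=5
cmp ebx, 4  (cmp 5,4)
jg loop: taken
edx=600+11=611
After step 15: edx = 611.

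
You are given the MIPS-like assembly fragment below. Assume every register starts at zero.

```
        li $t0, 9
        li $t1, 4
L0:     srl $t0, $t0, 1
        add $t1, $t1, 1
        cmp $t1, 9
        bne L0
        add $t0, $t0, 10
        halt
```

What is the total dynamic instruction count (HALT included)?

24

li $t0, 9 → $t0=9
li $t1, 4 → $t1=4
srl $t0, $t0, 1 → $t0=9>>1=4
add $t1, $t1, 1 → $t1=4+1=5
cmp $t1, 9  (cmp 5,9)
bne L0: taken
srl $t0, $t0, 1 → $t0=4>>1=2
add $t1, $t1, 1 → $t1=5+1=6
cmp $t1, 9  (cmp 6,9)
bne L0: taken
srl $t0, $t0, 1 → $t0=2>>1=1
add $t1, $t1, 1 → $t1=6+1=7
cmp $t1, 9  (cmp 7,9)
bne L0: taken
srl $t0, $t0, 1 → $t0=1>>1=0
add $t1, $t1, 1 → $t1=7+1=8
cmp $t1, 9  (cmp 8,9)
bne L0: taken
srl $t0, $t0, 1 → $t0=0>>1=0
add $t1, $t1, 1 → $t1=8+1=9
cmp $t1, 9  (cmp 9,9)
bne L0: not taken
add $t0, $t0, 10 → $t0=0+10=10
halt.
Total executed instructions: 24.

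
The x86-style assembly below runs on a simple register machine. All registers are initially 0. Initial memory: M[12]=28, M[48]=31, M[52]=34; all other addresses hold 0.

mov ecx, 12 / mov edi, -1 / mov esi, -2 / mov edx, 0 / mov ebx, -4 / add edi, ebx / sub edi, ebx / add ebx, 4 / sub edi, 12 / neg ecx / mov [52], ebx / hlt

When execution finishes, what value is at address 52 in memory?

mov ecx, 12 → ecx=12
mov edi, -1 → edi=-1
mov esi, -2 → esi=-2
mov edx, 0 → edx=0
mov ebx, -4 → ebx=-4
add edi, ebx → edi=(-1)+(-4)=-5
sub edi, ebx → edi=(-5)-(-4)=-1
add ebx, 4 → ebx=(-4)+4=0
sub edi, 12 → edi=(-1)-12=-13
neg ecx → ecx=-(12)=-12
mov [52], ebx → M[52]=0
halt.

0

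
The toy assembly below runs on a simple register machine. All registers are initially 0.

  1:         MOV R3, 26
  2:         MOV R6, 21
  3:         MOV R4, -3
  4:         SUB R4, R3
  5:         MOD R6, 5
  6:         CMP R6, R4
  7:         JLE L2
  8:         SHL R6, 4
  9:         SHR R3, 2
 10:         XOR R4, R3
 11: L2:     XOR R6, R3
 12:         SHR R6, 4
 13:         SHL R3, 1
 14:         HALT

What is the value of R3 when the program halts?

after MOV R3, 26: R3=26
after MOV R6, 21: R6=21
after MOV R4, -3: R4=-3
after SUB R4, R3: R4=(-3)-26=-29
after MOD R6, 5: R6=21%5=1
CMP R6, R4  (cmp 1,-29)
JLE L2: not taken
after SHL R6, 4: R6=1<<4=16
after SHR R3, 2: R3=26>>2=6
after XOR R4, R3: R4=(-29)^6=-27
after XOR R6, R3: R6=16^6=22
after SHR R6, 4: R6=22>>4=1
after SHL R3, 1: R3=6<<1=12
halt.

12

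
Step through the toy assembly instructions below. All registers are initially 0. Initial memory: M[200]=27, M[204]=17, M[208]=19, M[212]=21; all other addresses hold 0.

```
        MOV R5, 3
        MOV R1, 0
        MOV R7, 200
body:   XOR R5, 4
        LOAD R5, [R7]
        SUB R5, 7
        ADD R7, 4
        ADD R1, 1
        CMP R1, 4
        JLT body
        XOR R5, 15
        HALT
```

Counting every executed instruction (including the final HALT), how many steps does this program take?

after MOV R5, 3: R5=3
after MOV R1, 0: R1=0
after MOV R7, 200: R7=200
after XOR R5, 4: R5=3^4=7
after LOAD R5, [R7]: R5=M[200]=27
after SUB R5, 7: R5=27-7=20
after ADD R7, 4: R7=200+4=204
after ADD R1, 1: R1=0+1=1
CMP R1, 4  (cmp 1,4)
JLT body: taken
after XOR R5, 4: R5=20^4=16
after LOAD R5, [R7]: R5=M[204]=17
after SUB R5, 7: R5=17-7=10
after ADD R7, 4: R7=204+4=208
after ADD R1, 1: R1=1+1=2
CMP R1, 4  (cmp 2,4)
JLT body: taken
after XOR R5, 4: R5=10^4=14
after LOAD R5, [R7]: R5=M[208]=19
after SUB R5, 7: R5=19-7=12
after ADD R7, 4: R7=208+4=212
after ADD R1, 1: R1=2+1=3
CMP R1, 4  (cmp 3,4)
JLT body: taken
after XOR R5, 4: R5=12^4=8
after LOAD R5, [R7]: R5=M[212]=21
after SUB R5, 7: R5=21-7=14
after ADD R7, 4: R7=212+4=216
after ADD R1, 1: R1=3+1=4
CMP R1, 4  (cmp 4,4)
JLT body: not taken
after XOR R5, 15: R5=14^15=1
halt.
Total executed instructions: 33.

33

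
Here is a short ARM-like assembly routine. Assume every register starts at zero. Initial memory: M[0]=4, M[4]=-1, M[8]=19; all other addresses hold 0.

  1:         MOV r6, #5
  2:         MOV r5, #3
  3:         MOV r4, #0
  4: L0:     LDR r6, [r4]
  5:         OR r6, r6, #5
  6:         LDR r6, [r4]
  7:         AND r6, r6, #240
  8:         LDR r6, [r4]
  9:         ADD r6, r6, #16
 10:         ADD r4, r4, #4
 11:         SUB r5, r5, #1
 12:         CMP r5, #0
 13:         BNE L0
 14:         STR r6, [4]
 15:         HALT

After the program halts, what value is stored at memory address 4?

35

r6=5
r5=3
r4=0
r6=M[0]=4
r6=4|5=5
r6=M[0]=4
r6=4&240=0
r6=M[0]=4
r6=4+16=20
r4=0+4=4
r5=3-1=2
CMP r5, #0  (cmp 2,0)
BNE L0: taken
r6=M[4]=-1
r6=(-1)|5=-1
r6=M[4]=-1
r6=(-1)&240=240
r6=M[4]=-1
r6=(-1)+16=15
r4=4+4=8
r5=2-1=1
CMP r5, #0  (cmp 1,0)
BNE L0: taken
r6=M[8]=19
r6=19|5=23
r6=M[8]=19
r6=19&240=16
r6=M[8]=19
r6=19+16=35
r4=8+4=12
r5=1-1=0
CMP r5, #0  (cmp 0,0)
BNE L0: not taken
STR r6, [4] → M[4]=35
halt.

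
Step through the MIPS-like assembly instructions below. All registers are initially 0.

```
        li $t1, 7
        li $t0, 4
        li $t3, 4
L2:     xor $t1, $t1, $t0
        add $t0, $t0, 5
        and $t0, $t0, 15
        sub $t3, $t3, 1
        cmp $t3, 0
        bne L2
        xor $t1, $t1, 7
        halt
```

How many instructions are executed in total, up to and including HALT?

after li $t1, 7: $t1=7
after li $t0, 4: $t0=4
after li $t3, 4: $t3=4
after xor $t1, $t1, $t0: $t1=7^4=3
after add $t0, $t0, 5: $t0=4+5=9
after and $t0, $t0, 15: $t0=9&15=9
after sub $t3, $t3, 1: $t3=4-1=3
cmp $t3, 0  (cmp 3,0)
bne L2: taken
after xor $t1, $t1, $t0: $t1=3^9=10
after add $t0, $t0, 5: $t0=9+5=14
after and $t0, $t0, 15: $t0=14&15=14
after sub $t3, $t3, 1: $t3=3-1=2
cmp $t3, 0  (cmp 2,0)
bne L2: taken
after xor $t1, $t1, $t0: $t1=10^14=4
after add $t0, $t0, 5: $t0=14+5=19
after and $t0, $t0, 15: $t0=19&15=3
after sub $t3, $t3, 1: $t3=2-1=1
cmp $t3, 0  (cmp 1,0)
bne L2: taken
after xor $t1, $t1, $t0: $t1=4^3=7
after add $t0, $t0, 5: $t0=3+5=8
after and $t0, $t0, 15: $t0=8&15=8
after sub $t3, $t3, 1: $t3=1-1=0
cmp $t3, 0  (cmp 0,0)
bne L2: not taken
after xor $t1, $t1, 7: $t1=7^7=0
halt.
Total executed instructions: 29.

29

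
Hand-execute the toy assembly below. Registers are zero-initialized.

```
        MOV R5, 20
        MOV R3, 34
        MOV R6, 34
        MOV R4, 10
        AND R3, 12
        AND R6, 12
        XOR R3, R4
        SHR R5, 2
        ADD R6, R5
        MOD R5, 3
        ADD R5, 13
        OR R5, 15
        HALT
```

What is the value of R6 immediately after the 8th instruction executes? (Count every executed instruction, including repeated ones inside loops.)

0

R5=20
R3=34
R6=34
R4=10
R3=34&12=0
R6=34&12=0
R3=0^10=10
R5=20>>2=5
After step 8: R6 = 0.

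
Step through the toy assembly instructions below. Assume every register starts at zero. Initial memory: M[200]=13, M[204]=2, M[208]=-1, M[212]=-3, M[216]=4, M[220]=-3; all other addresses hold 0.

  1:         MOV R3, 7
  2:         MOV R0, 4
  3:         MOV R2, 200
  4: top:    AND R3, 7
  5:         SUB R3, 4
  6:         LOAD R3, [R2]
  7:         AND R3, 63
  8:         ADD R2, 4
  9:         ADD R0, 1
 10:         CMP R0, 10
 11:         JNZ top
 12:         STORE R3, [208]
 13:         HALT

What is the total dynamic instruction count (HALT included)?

53

MOV R3, 7 → R3=7
MOV R0, 4 → R0=4
MOV R2, 200 → R2=200
AND R3, 7 → R3=7&7=7
SUB R3, 4 → R3=7-4=3
LOAD R3, [R2] → R3=M[200]=13
AND R3, 63 → R3=13&63=13
ADD R2, 4 → R2=200+4=204
ADD R0, 1 → R0=4+1=5
CMP R0, 10  (cmp 5,10)
JNZ top: taken
AND R3, 7 → R3=13&7=5
SUB R3, 4 → R3=5-4=1
LOAD R3, [R2] → R3=M[204]=2
AND R3, 63 → R3=2&63=2
ADD R2, 4 → R2=204+4=208
ADD R0, 1 → R0=5+1=6
CMP R0, 10  (cmp 6,10)
JNZ top: taken
AND R3, 7 → R3=2&7=2
SUB R3, 4 → R3=2-4=-2
LOAD R3, [R2] → R3=M[208]=-1
AND R3, 63 → R3=(-1)&63=63
ADD R2, 4 → R2=208+4=212
ADD R0, 1 → R0=6+1=7
CMP R0, 10  (cmp 7,10)
JNZ top: taken
AND R3, 7 → R3=63&7=7
SUB R3, 4 → R3=7-4=3
LOAD R3, [R2] → R3=M[212]=-3
AND R3, 63 → R3=(-3)&63=61
ADD R2, 4 → R2=212+4=216
ADD R0, 1 → R0=7+1=8
CMP R0, 10  (cmp 8,10)
JNZ top: taken
AND R3, 7 → R3=61&7=5
SUB R3, 4 → R3=5-4=1
LOAD R3, [R2] → R3=M[216]=4
AND R3, 63 → R3=4&63=4
ADD R2, 4 → R2=216+4=220
ADD R0, 1 → R0=8+1=9
CMP R0, 10  (cmp 9,10)
JNZ top: taken
AND R3, 7 → R3=4&7=4
SUB R3, 4 → R3=4-4=0
LOAD R3, [R2] → R3=M[220]=-3
AND R3, 63 → R3=(-3)&63=61
ADD R2, 4 → R2=220+4=224
ADD R0, 1 → R0=9+1=10
CMP R0, 10  (cmp 10,10)
JNZ top: not taken
STORE R3, [208] → M[208]=61
halt.
Total executed instructions: 53.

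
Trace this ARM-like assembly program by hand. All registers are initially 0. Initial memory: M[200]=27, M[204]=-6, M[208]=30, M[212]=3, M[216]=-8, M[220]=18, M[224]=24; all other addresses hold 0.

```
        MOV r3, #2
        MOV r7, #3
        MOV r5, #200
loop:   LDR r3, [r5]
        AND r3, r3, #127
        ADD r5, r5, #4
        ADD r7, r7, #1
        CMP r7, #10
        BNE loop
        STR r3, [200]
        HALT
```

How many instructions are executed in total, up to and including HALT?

47

r3=2
r7=3
r5=200
r3=M[200]=27
r3=27&127=27
r5=200+4=204
r7=3+1=4
CMP r7, #10  (cmp 4,10)
BNE loop: taken
r3=M[204]=-6
r3=(-6)&127=122
r5=204+4=208
r7=4+1=5
CMP r7, #10  (cmp 5,10)
BNE loop: taken
r3=M[208]=30
r3=30&127=30
r5=208+4=212
r7=5+1=6
CMP r7, #10  (cmp 6,10)
BNE loop: taken
r3=M[212]=3
r3=3&127=3
r5=212+4=216
r7=6+1=7
CMP r7, #10  (cmp 7,10)
BNE loop: taken
r3=M[216]=-8
r3=(-8)&127=120
r5=216+4=220
r7=7+1=8
CMP r7, #10  (cmp 8,10)
BNE loop: taken
r3=M[220]=18
r3=18&127=18
r5=220+4=224
r7=8+1=9
CMP r7, #10  (cmp 9,10)
BNE loop: taken
r3=M[224]=24
r3=24&127=24
r5=224+4=228
r7=9+1=10
CMP r7, #10  (cmp 10,10)
BNE loop: not taken
STR r3, [200] → M[200]=24
halt.
Total executed instructions: 47.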